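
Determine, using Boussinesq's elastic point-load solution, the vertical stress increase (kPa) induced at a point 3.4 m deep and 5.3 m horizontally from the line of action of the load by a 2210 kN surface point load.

Boussinesq vertical stress below a point load on an elastic half-space:
Δσ_z = 3P/(2πz²) · [1 + (r/z)²]^(−5/2)
r/z = 5.3/3.4 = 1.5588; [1+(r/z)²]^(−5/2) = 0.045897.
Δσ_z = 3×2210/(2π×3.4²) × 0.045897 = 91.28 × 0.045897 = 4.189 kPa

Δσ_z ≈ 4.19 kPa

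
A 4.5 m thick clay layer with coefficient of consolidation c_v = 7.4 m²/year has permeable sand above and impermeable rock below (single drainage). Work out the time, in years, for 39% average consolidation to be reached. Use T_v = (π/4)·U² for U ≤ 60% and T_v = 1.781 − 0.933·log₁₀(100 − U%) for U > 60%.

t ≈ 0.327 years

Drainage path length: H_d = H = 4.5 m (single drainage).
U ≤ 60%: T_v = (π/4)·U² = (π/4)×0.39² = 0.11946.
t = T_v·H_d²/c_v = 0.11946×4.5²/7.4 = 0.3269 years.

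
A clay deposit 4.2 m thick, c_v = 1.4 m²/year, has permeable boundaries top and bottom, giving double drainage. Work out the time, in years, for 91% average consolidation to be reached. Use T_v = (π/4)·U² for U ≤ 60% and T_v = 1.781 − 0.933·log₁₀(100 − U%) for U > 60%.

t ≈ 2.81 years

Drainage path length: H_d = H/2 = 2.1 m (double drainage).
U > 60%: T_v = 1.781 − 0.933·log₁₀(100 − 91) = 0.89069.
t = T_v·H_d²/c_v = 0.89069×2.1²/1.4 = 2.806 years.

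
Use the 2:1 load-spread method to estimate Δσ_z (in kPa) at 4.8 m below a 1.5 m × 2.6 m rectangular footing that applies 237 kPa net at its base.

Δσ_z ≈ 19.8 kPa

By the 2:1 method the load spreads at 1 horizontal : 2 vertical, so at depth z the loaded area has grown by z in each plan dimension:
Δσ = qBL/((B+z)(L+z)) = 237×1.5×2.6/((1.5+4.8)(2.6+4.8)) = 19.826 kPa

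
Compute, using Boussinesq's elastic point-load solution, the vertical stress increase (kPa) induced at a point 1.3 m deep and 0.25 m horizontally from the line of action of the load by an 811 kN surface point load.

Δσ_z ≈ 209 kPa

Boussinesq vertical stress below a point load on an elastic half-space:
Δσ_z = 3P/(2πz²) · [1 + (r/z)²]^(−5/2)
r/z = 0.25/1.3 = 0.19231; [1+(r/z)²]^(−5/2) = 0.91321.
Δσ_z = 3×811/(2π×1.3²) × 0.91321 = 229.13 × 0.91321 = 209.2 kPa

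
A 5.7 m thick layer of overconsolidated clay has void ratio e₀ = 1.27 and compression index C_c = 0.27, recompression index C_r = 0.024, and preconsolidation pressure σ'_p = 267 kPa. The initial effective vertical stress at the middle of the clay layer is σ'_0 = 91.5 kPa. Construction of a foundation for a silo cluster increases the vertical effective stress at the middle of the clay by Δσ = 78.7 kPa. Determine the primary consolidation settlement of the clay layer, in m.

Final effective stress: σ'_f = 91.5 + 78.7 = 170.2 kPa.
σ'_f = 170.2 ≤ σ'_p = 267 kPa, so the clay remains overconsolidated and only the recompression index applies:
S_c = C_r·H/(1+e₀)·log₁₀(σ'_f/σ'_0) = 0.024×5.7/2.27×log₁₀(170.2/91.5)
    = 0.060264 × 0.26954 = 0.01624 m

S_c ≈ 0.0162 m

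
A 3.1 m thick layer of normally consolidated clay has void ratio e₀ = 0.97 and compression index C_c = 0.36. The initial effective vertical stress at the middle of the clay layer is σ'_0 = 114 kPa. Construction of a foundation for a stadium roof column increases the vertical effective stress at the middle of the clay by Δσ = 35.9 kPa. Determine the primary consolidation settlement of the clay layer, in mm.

S_c ≈ 67.4 mm

Final effective stress: σ'_f = σ'_0 + Δσ = 114 + 35.9 = 149.9 kPa.
Normally consolidated clay, so the full stress increment lies on the virgin compression line:
S_c = C_c·H/(1+e₀)·log₁₀(σ'_f/σ'_0) = 0.36×3.1/(1+0.97)×log₁₀(149.9/114)
    = 0.5665 × 0.1189 = 0.06736 m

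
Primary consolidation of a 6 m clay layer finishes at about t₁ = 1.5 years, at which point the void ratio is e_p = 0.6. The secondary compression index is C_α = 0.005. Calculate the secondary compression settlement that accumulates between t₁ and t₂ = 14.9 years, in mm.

Secondary compression: S_s = C_α·H/(1+e_p)·log₁₀(t₂/t₁)
S_s = 0.005×6/(1+0.6)×log₁₀(14.9/1.5)
    = 0.01875 × 0.9971 = 0.0187 m

S_s ≈ 18.7 mm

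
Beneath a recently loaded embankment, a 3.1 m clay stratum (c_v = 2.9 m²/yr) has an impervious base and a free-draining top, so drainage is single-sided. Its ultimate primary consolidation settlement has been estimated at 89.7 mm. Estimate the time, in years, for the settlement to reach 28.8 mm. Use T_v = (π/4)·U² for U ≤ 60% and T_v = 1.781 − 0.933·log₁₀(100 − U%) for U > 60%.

Drainage path length: H_d = H = 3.1 m (single drainage).
U = S(t)/S_ult = 28.8/89.7 = 0.3211.
U ≤ 60%: T_v = (π/4)·U² = (π/4)×0.32107² = 0.080964.
t = T_v·H_d²/c_v = 0.080964×3.1²/2.9 = 0.2683 years.

t ≈ 0.268 years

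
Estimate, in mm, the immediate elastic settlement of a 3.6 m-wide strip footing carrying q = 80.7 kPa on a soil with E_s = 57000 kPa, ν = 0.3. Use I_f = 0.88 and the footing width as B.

S_e ≈ 4.08 mm

Immediate (elastic) settlement: S_e = q·B·(1−ν²)/E_s · I_f.
S_e = 80.7 × 3.6 × (1 − 0.3²) / 57000 × 0.88
    = 80.7 × 3.6 × 0.91 / 57000 × 0.88
    = 0.004082 m = 4.082 mm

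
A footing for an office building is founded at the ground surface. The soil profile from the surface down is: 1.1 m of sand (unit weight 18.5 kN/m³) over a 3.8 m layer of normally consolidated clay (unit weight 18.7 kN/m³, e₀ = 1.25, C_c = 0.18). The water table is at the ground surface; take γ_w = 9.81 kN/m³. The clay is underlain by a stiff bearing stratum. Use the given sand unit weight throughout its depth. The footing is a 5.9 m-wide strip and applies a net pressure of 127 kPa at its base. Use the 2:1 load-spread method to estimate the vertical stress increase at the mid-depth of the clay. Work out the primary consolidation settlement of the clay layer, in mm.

S_c ≈ 189 mm

Mid-depth of clay below the ground surface: z = 1.1 + 3.8/2 = 3 m.
Total vertical stress at mid-clay: σ_v = 18.5×1.1 + 18.7×1.9 = 55.88 kPa.
Pore pressure: u = 9.81×(3 − 0) = 29.43 kPa.
Initial effective stress: σ'_0 = σ_v − u = 55.88 − 29.43 = 26.45 kPa.
Stress increase at mid-clay by the 2:1 spreading method:
Δσ = qB/(B+z) = 127×5.9/(5.9+3) = 84.191 kPa
Final effective stress: σ'_f = σ'_0 + Δσ = 26.45 + 84.191 = 110.64 kPa.
Normally consolidated clay, so the full stress increment lies on the virgin compression line:
S_c = C_c·H/(1+e₀)·log₁₀(σ'_f/σ'_0) = 0.18×3.8/(1+1.25)×log₁₀(110.64/26.45)
    = 0.304 × 0.62149 = 0.1889 m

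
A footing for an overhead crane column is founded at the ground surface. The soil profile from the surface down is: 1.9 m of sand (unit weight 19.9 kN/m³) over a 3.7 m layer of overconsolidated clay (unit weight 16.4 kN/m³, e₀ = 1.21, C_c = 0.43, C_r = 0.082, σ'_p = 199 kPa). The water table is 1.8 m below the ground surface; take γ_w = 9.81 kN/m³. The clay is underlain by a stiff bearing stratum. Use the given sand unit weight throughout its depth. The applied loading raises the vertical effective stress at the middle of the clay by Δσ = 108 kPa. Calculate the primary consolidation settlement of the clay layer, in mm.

S_c ≈ 69.4 mm

Mid-depth of clay below the ground surface: z = 1.9 + 3.7/2 = 3.75 m.
Total vertical stress at mid-clay: σ_v = 19.9×1.9 + 16.4×1.85 = 68.15 kPa.
Pore pressure: u = 9.81×(3.75 − 1.8) = 19.13 kPa.
Initial effective stress: σ'_0 = σ_v − u = 68.15 − 19.13 = 49.02 kPa.
Final effective stress: σ'_f = 49.02 + 108 = 157.02 kPa.
σ'_f = 157.02 ≤ σ'_p = 199 kPa, so the clay remains overconsolidated and only the recompression index applies:
S_c = C_r·H/(1+e₀)·log₁₀(σ'_f/σ'_0) = 0.082×3.7/2.21×log₁₀(157.02/49.02)
    = 0.13728 × 0.50558 = 0.06941 m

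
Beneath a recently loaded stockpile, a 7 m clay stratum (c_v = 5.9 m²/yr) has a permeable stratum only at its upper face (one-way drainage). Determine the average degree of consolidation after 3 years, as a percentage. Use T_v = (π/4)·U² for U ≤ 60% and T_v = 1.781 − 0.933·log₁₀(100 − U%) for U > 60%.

Drainage path length: H_d = H = 7 m (single drainage).
T_v = c_v·t/H_d² = 5.9×3/7² = 0.36122.
T_v = 0.36122 corresponds to the U > 60% branch:
U = 1 − 10^((1.781 − T_v)/0.933)/100 = 0.6675

U ≈ 66.8 %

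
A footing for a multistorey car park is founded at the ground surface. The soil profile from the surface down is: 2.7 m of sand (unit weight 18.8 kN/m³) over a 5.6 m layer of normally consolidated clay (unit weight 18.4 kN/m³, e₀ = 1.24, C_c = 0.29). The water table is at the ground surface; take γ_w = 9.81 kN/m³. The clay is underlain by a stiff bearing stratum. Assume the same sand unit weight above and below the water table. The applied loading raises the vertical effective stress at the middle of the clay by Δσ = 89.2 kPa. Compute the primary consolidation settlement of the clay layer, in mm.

S_c ≈ 329 mm

Mid-depth of clay below the ground surface: z = 2.7 + 5.6/2 = 5.5 m.
Total vertical stress at mid-clay: σ_v = 18.8×2.7 + 18.4×2.8 = 102.28 kPa.
Pore pressure: u = 9.81×(5.5 − 0) = 53.955 kPa.
Initial effective stress: σ'_0 = σ_v − u = 102.28 − 53.955 = 48.325 kPa.
Final effective stress: σ'_f = σ'_0 + Δσ = 48.325 + 89.2 = 137.53 kPa.
Normally consolidated clay, so the full stress increment lies on the virgin compression line:
S_c = C_c·H/(1+e₀)·log₁₀(σ'_f/σ'_0) = 0.29×5.6/(1+1.24)×log₁₀(137.53/48.325)
    = 0.725 × 0.45423 = 0.3293 m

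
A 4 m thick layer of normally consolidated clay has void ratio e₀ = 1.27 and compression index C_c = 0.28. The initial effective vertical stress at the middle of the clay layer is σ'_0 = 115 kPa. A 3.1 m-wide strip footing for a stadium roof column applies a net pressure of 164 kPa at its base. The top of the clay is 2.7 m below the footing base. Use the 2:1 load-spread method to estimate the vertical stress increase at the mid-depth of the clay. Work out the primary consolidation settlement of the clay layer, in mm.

Mid-depth of clay below the footing base: z = 2.7 + 4/2 = 4.7 m.
Stress increase at mid-clay by the 2:1 spreading method:
Δσ = qB/(B+z) = 164×3.1/(3.1+4.7) = 65.179 kPa
Final effective stress: σ'_f = σ'_0 + Δσ = 115 + 65.179 = 180.18 kPa.
Normally consolidated clay, so the full stress increment lies on the virgin compression line:
S_c = C_c·H/(1+e₀)·log₁₀(σ'_f/σ'_0) = 0.28×4/(1+1.27)×log₁₀(180.18/115)
    = 0.49339 × 0.19501 = 0.09622 m

S_c ≈ 96.2 mm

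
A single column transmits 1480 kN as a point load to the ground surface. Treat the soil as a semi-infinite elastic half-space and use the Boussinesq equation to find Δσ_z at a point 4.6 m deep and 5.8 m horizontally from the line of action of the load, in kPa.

Boussinesq vertical stress below a point load on an elastic half-space:
Δσ_z = 3P/(2πz²) · [1 + (r/z)²]^(−5/2)
r/z = 5.8/4.6 = 1.2609; [1+(r/z)²]^(−5/2) = 0.092648.
Δσ_z = 3×1480/(2π×4.6²) × 0.092648 = 33.395 × 0.092648 = 3.094 kPa

Δσ_z ≈ 3.09 kPa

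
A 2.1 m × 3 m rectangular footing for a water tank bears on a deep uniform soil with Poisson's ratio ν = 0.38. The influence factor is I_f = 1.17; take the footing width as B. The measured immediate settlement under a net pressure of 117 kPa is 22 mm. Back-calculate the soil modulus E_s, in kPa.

E_s ≈ 11200 kPa

S_e = q·B·(1−ν²)/E_s · I_f  ⇒  E_s = q·B·(1−ν²)·I_f / S_e.
E_s = 117 × 2.1 × 0.8556 × 1.17 / 0.022 = 11180 kPa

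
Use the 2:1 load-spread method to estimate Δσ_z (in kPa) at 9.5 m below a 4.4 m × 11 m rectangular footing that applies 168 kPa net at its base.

By the 2:1 method the load spreads at 1 horizontal : 2 vertical, so at depth z the loaded area has grown by z in each plan dimension:
Δσ = qBL/((B+z)(L+z)) = 168×4.4×11/((4.4+9.5)(11+9.5)) = 28.536 kPa

Δσ_z ≈ 28.5 kPa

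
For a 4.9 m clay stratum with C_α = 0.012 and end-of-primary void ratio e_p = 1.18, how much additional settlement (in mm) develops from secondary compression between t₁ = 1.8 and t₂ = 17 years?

Secondary compression: S_s = C_α·H/(1+e_p)·log₁₀(t₂/t₁)
S_s = 0.012×4.9/(1+1.18)×log₁₀(17/1.8)
    = 0.02697 × 0.9752 = 0.0263 m

S_s ≈ 26.3 mm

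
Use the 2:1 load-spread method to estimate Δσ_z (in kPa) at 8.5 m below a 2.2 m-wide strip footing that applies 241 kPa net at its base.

Δσ_z ≈ 49.6 kPa

By the 2:1 method the load spreads at 1 horizontal : 2 vertical, so at depth z the loaded area has grown by z in each plan dimension:
Δσ = qB/(B+z) = 241×2.2/(2.2+8.5) = 49.551 kPa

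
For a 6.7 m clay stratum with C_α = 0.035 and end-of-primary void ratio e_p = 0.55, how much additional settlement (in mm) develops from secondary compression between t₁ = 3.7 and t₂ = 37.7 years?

S_s ≈ 153 mm

Secondary compression: S_s = C_α·H/(1+e_p)·log₁₀(t₂/t₁)
S_s = 0.035×6.7/(1+0.55)×log₁₀(37.7/3.7)
    = 0.1513 × 1.008 = 0.1525 m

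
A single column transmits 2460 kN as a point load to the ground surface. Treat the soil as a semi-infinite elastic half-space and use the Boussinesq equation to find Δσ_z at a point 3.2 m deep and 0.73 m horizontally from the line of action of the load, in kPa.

Boussinesq vertical stress below a point load on an elastic half-space:
Δσ_z = 3P/(2πz²) · [1 + (r/z)²]^(−5/2)
r/z = 0.73/3.2 = 0.22812; [1+(r/z)²]^(−5/2) = 0.88088.
Δσ_z = 3×2460/(2π×3.2²) × 0.88088 = 114.7 × 0.88088 = 101 kPa

Δσ_z ≈ 101 kPa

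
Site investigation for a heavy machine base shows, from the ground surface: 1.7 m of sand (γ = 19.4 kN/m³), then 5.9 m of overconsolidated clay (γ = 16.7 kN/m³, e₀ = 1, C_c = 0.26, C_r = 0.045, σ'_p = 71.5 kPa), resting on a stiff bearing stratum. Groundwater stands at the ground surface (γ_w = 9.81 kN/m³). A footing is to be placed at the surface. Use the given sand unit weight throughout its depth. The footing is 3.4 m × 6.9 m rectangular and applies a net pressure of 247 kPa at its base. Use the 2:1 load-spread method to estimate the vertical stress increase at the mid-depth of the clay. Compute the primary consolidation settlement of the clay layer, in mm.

Mid-depth of clay below the ground surface: z = 1.7 + 5.9/2 = 4.65 m.
Total vertical stress at mid-clay: σ_v = 19.4×1.7 + 16.7×2.95 = 82.245 kPa.
Pore pressure: u = 9.81×(4.65 − 0) = 45.617 kPa.
Initial effective stress: σ'_0 = σ_v − u = 82.245 − 45.617 = 36.628 kPa.
Stress increase at mid-clay by the 2:1 spreading method:
Δσ = qBL/((B+z)(L+z)) = 247×3.4×6.9/((3.4+4.65)(6.9+4.65)) = 62.323 kPa
Final effective stress: σ'_f = 36.628 + 62.323 = 98.951 kPa.
σ'_f = 98.951 > σ'_p = 71.5 kPa, so the stress path crosses the preconsolidation pressure — recompression up to σ'_p, then virgin compression beyond:
S_c = H/(1+e₀)·[C_r·log₁₀(σ'_p/σ'_0) + C_c·log₁₀(σ'_f/σ'_p)]
    = 5.9/2 × [0.045×log₁₀(71.5/36.628) + 0.26×log₁₀(98.951/71.5)]
    = 2.95 × [0.013072 + 0.03669] = 0.1468 m

S_c ≈ 147 mm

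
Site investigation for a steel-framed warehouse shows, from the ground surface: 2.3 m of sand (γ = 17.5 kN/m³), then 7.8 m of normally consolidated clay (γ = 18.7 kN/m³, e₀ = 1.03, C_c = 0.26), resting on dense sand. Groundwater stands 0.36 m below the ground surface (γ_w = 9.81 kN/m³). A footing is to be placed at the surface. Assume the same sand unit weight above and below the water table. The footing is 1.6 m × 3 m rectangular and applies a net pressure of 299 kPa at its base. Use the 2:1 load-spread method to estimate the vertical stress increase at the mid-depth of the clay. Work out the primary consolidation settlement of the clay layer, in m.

S_c ≈ 0.133 m

Mid-depth of clay below the ground surface: z = 2.3 + 7.8/2 = 6.2 m.
Total vertical stress at mid-clay: σ_v = 17.5×2.3 + 18.7×3.9 = 113.18 kPa.
Pore pressure: u = 9.81×(6.2 − 0.36) = 57.29 kPa.
Initial effective stress: σ'_0 = σ_v − u = 113.18 − 57.29 = 55.89 kPa.
Stress increase at mid-clay by the 2:1 spreading method:
Δσ = qBL/((B+z)(L+z)) = 299×1.6×3/((1.6+6.2)(3+6.2)) = 20 kPa
Final effective stress: σ'_f = σ'_0 + Δσ = 55.89 + 20 = 75.89 kPa.
Normally consolidated clay, so the full stress increment lies on the virgin compression line:
S_c = C_c·H/(1+e₀)·log₁₀(σ'_f/σ'_0) = 0.26×7.8/(1+1.03)×log₁₀(75.89/55.89)
    = 0.99901 × 0.13285 = 0.1327 m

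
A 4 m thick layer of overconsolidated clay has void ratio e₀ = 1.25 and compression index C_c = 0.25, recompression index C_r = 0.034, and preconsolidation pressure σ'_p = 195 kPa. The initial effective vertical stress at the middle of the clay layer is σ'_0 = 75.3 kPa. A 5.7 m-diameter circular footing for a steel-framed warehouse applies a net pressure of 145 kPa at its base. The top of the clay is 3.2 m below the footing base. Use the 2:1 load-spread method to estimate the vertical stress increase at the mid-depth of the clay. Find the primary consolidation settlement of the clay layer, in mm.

Mid-depth of clay below the footing base: z = 3.2 + 4/2 = 5.2 m.
Stress increase at mid-clay by the 2:1 spreading method:
Δσ ≈ qD²/(D+z)² = 145×5.7²/(5.7+5.2)² = 39.652 kPa
Final effective stress: σ'_f = 75.3 + 39.652 = 114.95 kPa.
σ'_f = 114.95 ≤ σ'_p = 195 kPa, so the clay remains overconsolidated and only the recompression index applies:
S_c = C_r·H/(1+e₀)·log₁₀(σ'_f/σ'_0) = 0.034×4/2.25×log₁₀(114.95/75.3)
    = 0.060445 × 0.18371 = 0.0111 m

S_c ≈ 11.1 mm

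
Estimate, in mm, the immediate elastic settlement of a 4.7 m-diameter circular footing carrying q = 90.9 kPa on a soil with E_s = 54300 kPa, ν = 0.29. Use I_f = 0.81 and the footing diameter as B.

Immediate (elastic) settlement: S_e = q·B·(1−ν²)/E_s · I_f.
S_e = 90.9 × 4.7 × (1 − 0.29²) / 54300 × 0.81
    = 90.9 × 4.7 × 0.9159 / 54300 × 0.81
    = 0.005837 m = 5.837 mm

S_e ≈ 5.84 mm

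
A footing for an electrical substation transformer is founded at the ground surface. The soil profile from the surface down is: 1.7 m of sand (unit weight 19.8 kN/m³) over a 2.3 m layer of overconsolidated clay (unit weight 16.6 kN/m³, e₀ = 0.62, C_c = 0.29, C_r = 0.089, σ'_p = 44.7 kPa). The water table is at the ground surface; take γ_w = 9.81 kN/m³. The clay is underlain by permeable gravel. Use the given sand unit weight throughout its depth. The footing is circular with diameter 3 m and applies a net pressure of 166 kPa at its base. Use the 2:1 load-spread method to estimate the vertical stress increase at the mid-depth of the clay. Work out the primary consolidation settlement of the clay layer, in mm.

S_c ≈ 109 mm

Mid-depth of clay below the ground surface: z = 1.7 + 2.3/2 = 2.85 m.
Total vertical stress at mid-clay: σ_v = 19.8×1.7 + 16.6×1.15 = 52.75 kPa.
Pore pressure: u = 9.81×(2.85 − 0) = 27.959 kPa.
Initial effective stress: σ'_0 = σ_v − u = 52.75 − 27.959 = 24.791 kPa.
Stress increase at mid-clay by the 2:1 spreading method:
Δσ ≈ qD²/(D+z)² = 166×3²/(3+2.85)² = 43.655 kPa
Final effective stress: σ'_f = 24.791 + 43.655 = 68.446 kPa.
σ'_f = 68.446 > σ'_p = 44.7 kPa, so the stress path crosses the preconsolidation pressure — recompression up to σ'_p, then virgin compression beyond:
S_c = H/(1+e₀)·[C_r·log₁₀(σ'_p/σ'_0) + C_c·log₁₀(σ'_f/σ'_p)]
    = 2.3/1.62 × [0.089×log₁₀(44.7/24.791) + 0.29×log₁₀(68.446/44.7)]
    = 1.4198 × [0.022785 + 0.053662] = 0.1085 m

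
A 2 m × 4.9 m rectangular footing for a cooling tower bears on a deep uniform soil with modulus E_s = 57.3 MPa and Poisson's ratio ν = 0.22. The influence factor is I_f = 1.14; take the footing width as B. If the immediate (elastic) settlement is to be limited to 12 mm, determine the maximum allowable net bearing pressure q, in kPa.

q ≈ 317 kPa

E_s = 57.3 MPa = 57300 kPa.
S_e = q·B·(1−ν²)/E_s · I_f  ⇒  q = S_e·E_s / (B·(1−ν²)·I_f).
q = 0.012 × 57300 / (2 × 0.9516 × 1.14) = 316.9 kPa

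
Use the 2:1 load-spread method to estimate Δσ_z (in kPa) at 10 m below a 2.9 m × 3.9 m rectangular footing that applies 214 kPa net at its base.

By the 2:1 method the load spreads at 1 horizontal : 2 vertical, so at depth z the loaded area has grown by z in each plan dimension:
Δσ = qBL/((B+z)(L+z)) = 214×2.9×3.9/((2.9+10)(3.9+10)) = 13.498 kPa

Δσ_z ≈ 13.5 kPa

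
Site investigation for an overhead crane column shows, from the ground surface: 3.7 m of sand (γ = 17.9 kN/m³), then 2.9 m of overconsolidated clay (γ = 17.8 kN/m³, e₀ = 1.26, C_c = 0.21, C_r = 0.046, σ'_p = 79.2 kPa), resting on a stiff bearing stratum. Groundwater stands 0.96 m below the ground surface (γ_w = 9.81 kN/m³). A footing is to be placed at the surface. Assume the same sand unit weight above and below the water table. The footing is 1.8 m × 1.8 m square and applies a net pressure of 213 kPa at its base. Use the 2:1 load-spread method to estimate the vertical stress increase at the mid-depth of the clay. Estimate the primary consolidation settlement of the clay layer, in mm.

S_c ≈ 6.34 mm

Mid-depth of clay below the ground surface: z = 3.7 + 2.9/2 = 5.15 m.
Total vertical stress at mid-clay: σ_v = 17.9×3.7 + 17.8×1.45 = 92.04 kPa.
Pore pressure: u = 9.81×(5.15 − 0.96) = 41.104 kPa.
Initial effective stress: σ'_0 = σ_v − u = 92.04 − 41.104 = 50.936 kPa.
Stress increase at mid-clay by the 2:1 spreading method:
Δσ = qBL/((B+z)(L+z)) = 213×1.8×1.8/((1.8+5.15)(1.8+5.15)) = 14.287 kPa
Final effective stress: σ'_f = 50.936 + 14.287 = 65.223 kPa.
σ'_f = 65.223 ≤ σ'_p = 79.2 kPa, so the clay remains overconsolidated and only the recompression index applies:
S_c = C_r·H/(1+e₀)·log₁₀(σ'_f/σ'_0) = 0.046×2.9/2.26×log₁₀(65.223/50.936)
    = 0.059027 × 0.10738 = 0.006338 m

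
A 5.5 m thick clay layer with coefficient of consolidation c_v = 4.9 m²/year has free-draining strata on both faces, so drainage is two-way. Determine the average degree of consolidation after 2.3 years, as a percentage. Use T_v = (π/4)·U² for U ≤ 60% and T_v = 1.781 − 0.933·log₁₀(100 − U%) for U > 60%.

Drainage path length: H_d = H/2 = 2.75 m (double drainage).
T_v = c_v·t/H_d² = 4.9×2.3/2.75² = 1.4902.
T_v = 1.4902 corresponds to the U > 60% branch:
U = 1 − 10^((1.781 − T_v)/0.933)/100 = 0.9795

U ≈ 98 %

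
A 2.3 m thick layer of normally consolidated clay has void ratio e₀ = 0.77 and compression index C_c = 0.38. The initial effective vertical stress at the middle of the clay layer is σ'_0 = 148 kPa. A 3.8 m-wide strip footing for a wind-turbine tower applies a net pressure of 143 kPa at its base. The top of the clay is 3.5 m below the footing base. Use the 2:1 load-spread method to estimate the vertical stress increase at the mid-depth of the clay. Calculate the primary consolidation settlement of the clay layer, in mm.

S_c ≈ 77.4 mm

Mid-depth of clay below the footing base: z = 3.5 + 2.3/2 = 4.65 m.
Stress increase at mid-clay by the 2:1 spreading method:
Δσ = qB/(B+z) = 143×3.8/(3.8+4.65) = 64.308 kPa
Final effective stress: σ'_f = σ'_0 + Δσ = 148 + 64.308 = 212.31 kPa.
Normally consolidated clay, so the full stress increment lies on the virgin compression line:
S_c = C_c·H/(1+e₀)·log₁₀(σ'_f/σ'_0) = 0.38×2.3/(1+0.77)×log₁₀(212.31/148)
    = 0.49379 × 0.15671 = 0.07738 m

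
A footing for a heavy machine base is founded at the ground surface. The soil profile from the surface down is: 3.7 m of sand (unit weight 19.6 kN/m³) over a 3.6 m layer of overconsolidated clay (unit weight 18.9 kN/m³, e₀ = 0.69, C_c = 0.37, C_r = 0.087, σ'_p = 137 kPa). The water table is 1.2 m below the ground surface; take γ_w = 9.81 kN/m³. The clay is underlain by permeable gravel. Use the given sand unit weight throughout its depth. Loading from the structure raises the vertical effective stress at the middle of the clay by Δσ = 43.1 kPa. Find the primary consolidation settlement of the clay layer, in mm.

Mid-depth of clay below the ground surface: z = 3.7 + 3.6/2 = 5.5 m.
Total vertical stress at mid-clay: σ_v = 19.6×3.7 + 18.9×1.8 = 106.54 kPa.
Pore pressure: u = 9.81×(5.5 − 1.2) = 42.183 kPa.
Initial effective stress: σ'_0 = σ_v − u = 106.54 − 42.183 = 64.357 kPa.
Final effective stress: σ'_f = 64.357 + 43.1 = 107.46 kPa.
σ'_f = 107.46 ≤ σ'_p = 137 kPa, so the clay remains overconsolidated and only the recompression index applies:
S_c = C_r·H/(1+e₀)·log₁₀(σ'_f/σ'_0) = 0.087×3.6/1.69×log₁₀(107.46/64.357)
    = 0.18533 × 0.22265 = 0.04126 m

S_c ≈ 41.3 mm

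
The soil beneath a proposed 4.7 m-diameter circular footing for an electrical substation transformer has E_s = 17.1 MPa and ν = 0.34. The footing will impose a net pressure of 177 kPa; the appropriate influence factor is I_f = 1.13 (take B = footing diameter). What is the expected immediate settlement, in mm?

Immediate (elastic) settlement: S_e = q·B·(1−ν²)/E_s · I_f.
E_s = 17.1 MPa = 17100 kPa.
S_e = 177 × 4.7 × (1 − 0.34²) / 17100 × 1.13
    = 177 × 4.7 × 0.8844 / 17100 × 1.13
    = 0.04862 m = 48.62 mm

S_e ≈ 48.6 mm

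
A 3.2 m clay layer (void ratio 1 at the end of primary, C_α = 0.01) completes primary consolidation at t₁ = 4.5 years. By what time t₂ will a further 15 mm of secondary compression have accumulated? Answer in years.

t₂ ≈ 39 years

S_s = C_α·H/(1+e_p)·log₁₀(t₂/t₁) ⇒ log₁₀(t₂/t₁) = S_s·(1+e_p)/(C_α·H).
log₁₀(t₂/t₁) = 0.015 × (1+1) / (0.01×3.2) = 0.9375
t₂ = t₁ × 10^0.9375 = 4.5 × 8.66 = 38.97 years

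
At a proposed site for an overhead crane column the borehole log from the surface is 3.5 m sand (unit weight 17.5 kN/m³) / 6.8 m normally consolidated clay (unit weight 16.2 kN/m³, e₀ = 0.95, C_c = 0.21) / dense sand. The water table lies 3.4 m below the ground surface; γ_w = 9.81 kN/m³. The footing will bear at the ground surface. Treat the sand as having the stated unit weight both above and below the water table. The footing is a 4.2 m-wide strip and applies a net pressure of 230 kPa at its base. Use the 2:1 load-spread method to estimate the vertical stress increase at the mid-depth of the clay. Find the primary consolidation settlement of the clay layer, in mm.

Mid-depth of clay below the ground surface: z = 3.5 + 6.8/2 = 6.9 m.
Total vertical stress at mid-clay: σ_v = 17.5×3.5 + 16.2×3.4 = 116.33 kPa.
Pore pressure: u = 9.81×(6.9 − 3.4) = 34.335 kPa.
Initial effective stress: σ'_0 = σ_v − u = 116.33 − 34.335 = 81.995 kPa.
Stress increase at mid-clay by the 2:1 spreading method:
Δσ = qB/(B+z) = 230×4.2/(4.2+6.9) = 87.027 kPa
Final effective stress: σ'_f = σ'_0 + Δσ = 81.995 + 87.027 = 169.02 kPa.
Normally consolidated clay, so the full stress increment lies on the virgin compression line:
S_c = C_c·H/(1+e₀)·log₁₀(σ'_f/σ'_0) = 0.21×6.8/(1+0.95)×log₁₀(169.02/81.995)
    = 0.73231 × 0.31415 = 0.2301 m

S_c ≈ 230 mm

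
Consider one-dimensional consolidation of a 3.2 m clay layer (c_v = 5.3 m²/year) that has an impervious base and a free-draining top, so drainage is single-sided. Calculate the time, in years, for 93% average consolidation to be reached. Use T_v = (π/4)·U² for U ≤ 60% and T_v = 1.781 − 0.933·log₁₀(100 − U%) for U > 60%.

t ≈ 1.92 years

Drainage path length: H_d = H = 3.2 m (single drainage).
U > 60%: T_v = 1.781 − 0.933·log₁₀(100 − 93) = 0.99252.
t = T_v·H_d²/c_v = 0.99252×3.2²/5.3 = 1.918 years.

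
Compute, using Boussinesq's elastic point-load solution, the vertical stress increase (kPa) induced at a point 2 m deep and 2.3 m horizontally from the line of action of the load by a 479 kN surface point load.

Boussinesq vertical stress below a point load on an elastic half-space:
Δσ_z = 3P/(2πz²) · [1 + (r/z)²]^(−5/2)
r/z = 2.3/2 = 1.15; [1+(r/z)²]^(−5/2) = 0.12165.
Δσ_z = 3×479/(2π×2²) × 0.12165 = 57.176 × 0.12165 = 6.955 kPa

Δσ_z ≈ 6.96 kPa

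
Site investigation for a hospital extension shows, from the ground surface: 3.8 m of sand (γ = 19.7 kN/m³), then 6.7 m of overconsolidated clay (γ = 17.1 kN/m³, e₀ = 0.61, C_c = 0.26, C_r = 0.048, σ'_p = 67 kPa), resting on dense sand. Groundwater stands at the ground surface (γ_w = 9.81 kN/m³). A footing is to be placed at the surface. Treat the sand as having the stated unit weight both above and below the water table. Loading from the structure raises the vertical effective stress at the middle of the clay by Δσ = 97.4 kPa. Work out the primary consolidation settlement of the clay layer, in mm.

Mid-depth of clay below the ground surface: z = 3.8 + 6.7/2 = 7.15 m.
Total vertical stress at mid-clay: σ_v = 19.7×3.8 + 17.1×3.35 = 132.15 kPa.
Pore pressure: u = 9.81×(7.15 − 0) = 70.142 kPa.
Initial effective stress: σ'_0 = σ_v − u = 132.15 − 70.142 = 62.008 kPa.
Final effective stress: σ'_f = 62.008 + 97.4 = 159.41 kPa.
σ'_f = 159.41 > σ'_p = 67 kPa, so the stress path crosses the preconsolidation pressure — recompression up to σ'_p, then virgin compression beyond:
S_c = H/(1+e₀)·[C_r·log₁₀(σ'_p/σ'_0) + C_c·log₁₀(σ'_f/σ'_p)]
    = 6.7/1.61 × [0.048×log₁₀(67/62.008) + 0.26×log₁₀(159.41/67)]
    = 4.1615 × [0.0016141 + 0.097875] = 0.414 m

S_c ≈ 414 mm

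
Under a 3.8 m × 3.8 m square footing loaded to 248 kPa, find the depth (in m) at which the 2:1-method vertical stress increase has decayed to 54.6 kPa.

z ≈ 4.3 m

2:1 spreading — at depth z the loaded area has grown by z in each plan dimension:
qB²/(B+z)² = Δσ_z ⇒ z = B(√(q/Δσ_z) − 1) = 3.8×(√(248/54.6) − 1) = 4.299 m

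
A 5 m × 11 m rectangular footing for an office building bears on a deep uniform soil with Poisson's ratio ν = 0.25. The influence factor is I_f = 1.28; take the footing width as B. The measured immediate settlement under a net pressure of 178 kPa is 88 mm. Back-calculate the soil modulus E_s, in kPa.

E_s ≈ 12100 kPa

S_e = q·B·(1−ν²)/E_s · I_f  ⇒  E_s = q·B·(1−ν²)·I_f / S_e.
E_s = 178 × 5 × 0.9375 × 1.28 / 0.088 = 12140 kPa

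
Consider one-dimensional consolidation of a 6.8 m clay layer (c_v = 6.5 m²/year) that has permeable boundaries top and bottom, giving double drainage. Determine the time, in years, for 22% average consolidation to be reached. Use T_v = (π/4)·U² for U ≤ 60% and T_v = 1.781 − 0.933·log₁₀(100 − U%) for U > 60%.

Drainage path length: H_d = H/2 = 3.4 m (double drainage).
U ≤ 60%: T_v = (π/4)·U² = (π/4)×0.22² = 0.038013.
t = T_v·H_d²/c_v = 0.038013×3.4²/6.5 = 0.0676 years.

t ≈ 0.0676 years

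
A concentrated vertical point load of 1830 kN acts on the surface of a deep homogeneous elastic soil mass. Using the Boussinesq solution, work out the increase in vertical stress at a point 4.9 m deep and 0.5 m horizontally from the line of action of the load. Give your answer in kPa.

Boussinesq vertical stress below a point load on an elastic half-space:
Δσ_z = 3P/(2πz²) · [1 + (r/z)²]^(−5/2)
r/z = 0.5/4.9 = 0.10204; [1+(r/z)²]^(−5/2) = 0.97444.
Δσ_z = 3×1830/(2π×4.9²) × 0.97444 = 36.392 × 0.97444 = 35.46 kPa

Δσ_z ≈ 35.5 kPa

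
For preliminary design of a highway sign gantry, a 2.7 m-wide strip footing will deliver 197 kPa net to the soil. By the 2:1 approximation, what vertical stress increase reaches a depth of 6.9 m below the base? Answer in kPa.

Δσ_z ≈ 55.4 kPa

By the 2:1 method the load spreads at 1 horizontal : 2 vertical, so at depth z the loaded area has grown by z in each plan dimension:
Δσ = qB/(B+z) = 197×2.7/(2.7+6.9) = 55.406 kPa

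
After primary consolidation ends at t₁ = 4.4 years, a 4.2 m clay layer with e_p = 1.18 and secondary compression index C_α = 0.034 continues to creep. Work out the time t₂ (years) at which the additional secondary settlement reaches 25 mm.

t₂ ≈ 10.6 years

S_s = C_α·H/(1+e_p)·log₁₀(t₂/t₁) ⇒ log₁₀(t₂/t₁) = S_s·(1+e_p)/(C_α·H).
log₁₀(t₂/t₁) = 0.025 × (1+1.18) / (0.034×4.2) = 0.3817
t₂ = t₁ × 10^0.3817 = 4.4 × 2.408 = 10.6 years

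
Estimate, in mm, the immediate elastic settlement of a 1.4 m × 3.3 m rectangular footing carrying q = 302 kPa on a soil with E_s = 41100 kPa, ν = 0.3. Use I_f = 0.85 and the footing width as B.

S_e ≈ 7.96 mm

Immediate (elastic) settlement: S_e = q·B·(1−ν²)/E_s · I_f.
S_e = 302 × 1.4 × (1 − 0.3²) / 41100 × 0.85
    = 302 × 1.4 × 0.91 / 41100 × 0.85
    = 0.007957 m = 7.957 mm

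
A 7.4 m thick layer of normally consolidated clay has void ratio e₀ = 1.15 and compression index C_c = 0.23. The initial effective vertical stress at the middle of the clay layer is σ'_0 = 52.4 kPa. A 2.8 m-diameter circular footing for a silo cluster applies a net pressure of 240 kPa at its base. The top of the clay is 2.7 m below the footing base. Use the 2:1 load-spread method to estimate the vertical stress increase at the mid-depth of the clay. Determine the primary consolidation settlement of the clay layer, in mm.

S_c ≈ 122 mm

Mid-depth of clay below the footing base: z = 2.7 + 7.4/2 = 6.4 m.
Stress increase at mid-clay by the 2:1 spreading method:
Δσ ≈ qD²/(D+z)² = 240×2.8²/(2.8+6.4)² = 22.231 kPa
Final effective stress: σ'_f = σ'_0 + Δσ = 52.4 + 22.231 = 74.631 kPa.
Normally consolidated clay, so the full stress increment lies on the virgin compression line:
S_c = C_c·H/(1+e₀)·log₁₀(σ'_f/σ'_0) = 0.23×7.4/(1+1.15)×log₁₀(74.631/52.4)
    = 0.79163 × 0.15359 = 0.1216 m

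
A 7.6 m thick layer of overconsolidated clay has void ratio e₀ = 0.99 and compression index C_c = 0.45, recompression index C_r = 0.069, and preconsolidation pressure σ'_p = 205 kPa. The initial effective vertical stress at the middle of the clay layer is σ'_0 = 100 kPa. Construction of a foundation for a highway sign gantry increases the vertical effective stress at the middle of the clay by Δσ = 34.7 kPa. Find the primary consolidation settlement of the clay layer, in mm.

S_c ≈ 34.1 mm

Final effective stress: σ'_f = 100 + 34.7 = 134.7 kPa.
σ'_f = 134.7 ≤ σ'_p = 205 kPa, so the clay remains overconsolidated and only the recompression index applies:
S_c = C_r·H/(1+e₀)·log₁₀(σ'_f/σ'_0) = 0.069×7.6/1.99×log₁₀(134.7/100)
    = 0.26352 × 0.12937 = 0.03409 m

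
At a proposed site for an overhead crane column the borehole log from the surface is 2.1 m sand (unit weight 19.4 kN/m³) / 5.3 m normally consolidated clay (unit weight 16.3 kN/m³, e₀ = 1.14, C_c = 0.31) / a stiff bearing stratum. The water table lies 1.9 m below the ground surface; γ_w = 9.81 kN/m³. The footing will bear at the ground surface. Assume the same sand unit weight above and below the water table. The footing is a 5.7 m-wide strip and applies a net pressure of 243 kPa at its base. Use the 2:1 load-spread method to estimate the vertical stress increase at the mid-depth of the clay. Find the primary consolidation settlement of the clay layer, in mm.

S_c ≈ 405 mm

Mid-depth of clay below the ground surface: z = 2.1 + 5.3/2 = 4.75 m.
Total vertical stress at mid-clay: σ_v = 19.4×2.1 + 16.3×2.65 = 83.935 kPa.
Pore pressure: u = 9.81×(4.75 − 1.9) = 27.959 kPa.
Initial effective stress: σ'_0 = σ_v − u = 83.935 − 27.959 = 55.976 kPa.
Stress increase at mid-clay by the 2:1 spreading method:
Δσ = qB/(B+z) = 243×5.7/(5.7+4.75) = 132.55 kPa
Final effective stress: σ'_f = σ'_0 + Δσ = 55.976 + 132.55 = 188.53 kPa.
Normally consolidated clay, so the full stress increment lies on the virgin compression line:
S_c = C_c·H/(1+e₀)·log₁₀(σ'_f/σ'_0) = 0.31×5.3/(1+1.14)×log₁₀(188.53/55.976)
    = 0.76776 × 0.52738 = 0.4049 m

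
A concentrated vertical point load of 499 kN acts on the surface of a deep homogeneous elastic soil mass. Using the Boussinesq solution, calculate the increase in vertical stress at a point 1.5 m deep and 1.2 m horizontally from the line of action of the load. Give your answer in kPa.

Boussinesq vertical stress below a point load on an elastic half-space:
Δσ_z = 3P/(2πz²) · [1 + (r/z)²]^(−5/2)
r/z = 1.2/1.5 = 0.8; [1+(r/z)²]^(−5/2) = 0.29033.
Δσ_z = 3×499/(2π×1.5²) × 0.29033 = 105.89 × 0.29033 = 30.74 kPa

Δσ_z ≈ 30.7 kPa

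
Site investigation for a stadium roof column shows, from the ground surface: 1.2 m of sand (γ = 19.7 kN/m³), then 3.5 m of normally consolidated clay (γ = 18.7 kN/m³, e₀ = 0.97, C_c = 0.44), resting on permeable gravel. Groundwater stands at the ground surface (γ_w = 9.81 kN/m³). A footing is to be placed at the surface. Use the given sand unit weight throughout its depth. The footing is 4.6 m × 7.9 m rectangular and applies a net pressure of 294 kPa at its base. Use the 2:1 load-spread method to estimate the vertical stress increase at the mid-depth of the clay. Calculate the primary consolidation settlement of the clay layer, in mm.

S_c ≈ 594 mm

Mid-depth of clay below the ground surface: z = 1.2 + 3.5/2 = 2.95 m.
Total vertical stress at mid-clay: σ_v = 19.7×1.2 + 18.7×1.75 = 56.365 kPa.
Pore pressure: u = 9.81×(2.95 − 0) = 28.94 kPa.
Initial effective stress: σ'_0 = σ_v − u = 56.365 − 28.94 = 27.425 kPa.
Stress increase at mid-clay by the 2:1 spreading method:
Δσ = qBL/((B+z)(L+z)) = 294×4.6×7.9/((4.6+2.95)(7.9+2.95)) = 130.42 kPa
Final effective stress: σ'_f = σ'_0 + Δσ = 27.425 + 130.42 = 157.84 kPa.
Normally consolidated clay, so the full stress increment lies on the virgin compression line:
S_c = C_c·H/(1+e₀)·log₁₀(σ'_f/σ'_0) = 0.44×3.5/(1+0.97)×log₁₀(157.84/27.425)
    = 0.78173 × 0.76007 = 0.5942 m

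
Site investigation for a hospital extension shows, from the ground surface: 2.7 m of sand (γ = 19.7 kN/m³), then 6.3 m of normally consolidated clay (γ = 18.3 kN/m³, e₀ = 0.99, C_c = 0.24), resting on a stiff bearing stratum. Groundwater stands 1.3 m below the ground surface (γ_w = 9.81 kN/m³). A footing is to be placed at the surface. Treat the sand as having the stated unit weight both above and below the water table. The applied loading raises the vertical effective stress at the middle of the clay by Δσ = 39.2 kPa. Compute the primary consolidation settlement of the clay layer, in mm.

Mid-depth of clay below the ground surface: z = 2.7 + 6.3/2 = 5.85 m.
Total vertical stress at mid-clay: σ_v = 19.7×2.7 + 18.3×3.15 = 110.84 kPa.
Pore pressure: u = 9.81×(5.85 − 1.3) = 44.636 kPa.
Initial effective stress: σ'_0 = σ_v − u = 110.84 − 44.636 = 66.204 kPa.
Final effective stress: σ'_f = σ'_0 + Δσ = 66.204 + 39.2 = 105.4 kPa.
Normally consolidated clay, so the full stress increment lies on the virgin compression line:
S_c = C_c·H/(1+e₀)·log₁₀(σ'_f/σ'_0) = 0.24×6.3/(1+0.99)×log₁₀(105.4/66.204)
    = 0.7598 × 0.20196 = 0.1534 m

S_c ≈ 153 mm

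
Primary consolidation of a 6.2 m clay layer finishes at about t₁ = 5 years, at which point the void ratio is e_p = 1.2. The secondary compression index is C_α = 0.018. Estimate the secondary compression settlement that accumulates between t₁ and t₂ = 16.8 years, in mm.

Secondary compression: S_s = C_α·H/(1+e_p)·log₁₀(t₂/t₁)
S_s = 0.018×6.2/(1+1.2)×log₁₀(16.8/5)
    = 0.05073 × 0.5263 = 0.0267 m

S_s ≈ 26.7 mm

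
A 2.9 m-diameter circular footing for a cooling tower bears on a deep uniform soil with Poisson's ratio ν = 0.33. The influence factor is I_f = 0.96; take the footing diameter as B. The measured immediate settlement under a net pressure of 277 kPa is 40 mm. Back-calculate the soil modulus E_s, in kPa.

E_s ≈ 17200 kPa

S_e = q·B·(1−ν²)/E_s · I_f  ⇒  E_s = q·B·(1−ν²)·I_f / S_e.
E_s = 277 × 2.9 × 0.8911 × 0.96 / 0.04 = 17180 kPa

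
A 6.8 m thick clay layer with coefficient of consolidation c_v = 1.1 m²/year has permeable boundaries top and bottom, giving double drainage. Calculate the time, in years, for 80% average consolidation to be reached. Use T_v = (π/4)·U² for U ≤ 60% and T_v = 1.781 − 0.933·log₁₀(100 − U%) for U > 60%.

Drainage path length: H_d = H/2 = 3.4 m (double drainage).
U > 60%: T_v = 1.781 − 0.933·log₁₀(100 − 80) = 0.56714.
t = T_v·H_d²/c_v = 0.56714×3.4²/1.1 = 5.96 years.

t ≈ 5.96 years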